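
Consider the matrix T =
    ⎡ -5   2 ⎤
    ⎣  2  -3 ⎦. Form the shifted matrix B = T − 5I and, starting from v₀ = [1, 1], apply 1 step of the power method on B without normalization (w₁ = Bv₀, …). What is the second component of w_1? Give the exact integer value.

-6

B = T − 5I has rows (-10, 2); (2, -8)
w1 = Bv₀ = (-8, -6)
Requested component of w1: -6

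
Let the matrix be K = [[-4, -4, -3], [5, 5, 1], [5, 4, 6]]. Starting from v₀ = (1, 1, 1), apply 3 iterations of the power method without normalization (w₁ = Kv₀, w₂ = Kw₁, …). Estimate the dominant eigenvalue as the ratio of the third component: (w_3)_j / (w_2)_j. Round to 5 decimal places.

λ ≈ 3.91139

w1 = Kv₀ = (-11, 11, 15)
w2 = Kw1 = (-45, 15, 79)
w3 = Kw2 = (-117, -71, 309)
Ratio at component: 309 / 79 = 3.91139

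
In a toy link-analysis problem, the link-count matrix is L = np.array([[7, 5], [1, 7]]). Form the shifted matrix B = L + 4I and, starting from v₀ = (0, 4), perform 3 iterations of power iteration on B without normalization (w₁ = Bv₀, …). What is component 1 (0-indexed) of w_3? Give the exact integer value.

B = L + 4I has rows (11, 5); (1, 11)
w1 = Bv₀ = (11·0 + 5·4; 1·0 + 11·4) = (20, 44)
w2 = Bw1 = (11·20 + 5·44; 1·20 + 11·44) = (440, 504)
w3 = Bw2 = (7360, 5984)
Requested component of w3: 5984

5984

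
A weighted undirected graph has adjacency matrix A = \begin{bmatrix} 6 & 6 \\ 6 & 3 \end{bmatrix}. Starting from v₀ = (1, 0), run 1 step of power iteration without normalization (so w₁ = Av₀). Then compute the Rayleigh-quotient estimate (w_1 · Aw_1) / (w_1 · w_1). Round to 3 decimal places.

w1 = Av₀ = (6·1 + 6·0; 6·1 + 3·0) = (6, 6)
Aw1 = (72, 54)
w1·Aw1 = 6·72 + 6·54 = 756; w1·w1 = 6·6 + 6·6 = 72
λ ≈ 756/72 = 10.500

10.500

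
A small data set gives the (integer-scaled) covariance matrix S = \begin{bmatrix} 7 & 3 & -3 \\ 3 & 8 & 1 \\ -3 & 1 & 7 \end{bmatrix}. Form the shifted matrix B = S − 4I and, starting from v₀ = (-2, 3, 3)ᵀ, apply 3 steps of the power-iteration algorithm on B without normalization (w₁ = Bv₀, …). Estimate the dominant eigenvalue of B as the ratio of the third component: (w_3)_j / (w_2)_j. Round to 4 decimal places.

5.1111

B = S − 4I has rows (3, 3, -3); (3, 4, 1); (-3, 1, 3)
w1 = Bv₀ = (-6, 9, 18)
w2 = Bw1 = (-45, 36, 81)
w3 = Bw2 = (-270, 90, 414)
Ratio: 414/81 = 5.1111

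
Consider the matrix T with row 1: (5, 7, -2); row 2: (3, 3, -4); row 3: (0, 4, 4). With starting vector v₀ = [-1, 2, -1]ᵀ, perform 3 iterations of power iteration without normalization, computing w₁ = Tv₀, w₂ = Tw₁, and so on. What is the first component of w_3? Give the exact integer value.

w1 = Tv₀ = (5·(-1) + 7·2 + (-2)·(-1); 3·(-1) + 3·2 + (-4)·(-1); 0·(-1) + 4·2 + 4·(-1)) = (11, 7, 4)
w2 = Tw1 = (5·11 + 7·7 + (-2)·4; 3·11 + 3·7 + (-4)·4; 0·11 + 4·7 + 4·4) = (96, 38, 44)
w3 = Tw2 = (658, 226, 328)
The requested component of w3 is 658.

658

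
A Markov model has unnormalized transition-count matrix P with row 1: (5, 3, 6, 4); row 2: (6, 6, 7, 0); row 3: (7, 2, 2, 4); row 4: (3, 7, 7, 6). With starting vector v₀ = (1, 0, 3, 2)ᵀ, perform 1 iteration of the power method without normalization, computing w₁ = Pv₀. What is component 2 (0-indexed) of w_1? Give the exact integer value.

21

w1 = Pv₀ = (5·1 + 3·0 + 6·3 + 4·2; 6·1 + 6·0 + 7·3 + 0·2; 7·1 + 2·0 + 2·3 + 4·2; 3·1 + 7·0 + 7·3 + 6·2) = (31, 27, 21, 36)
The requested component of w1 is 21.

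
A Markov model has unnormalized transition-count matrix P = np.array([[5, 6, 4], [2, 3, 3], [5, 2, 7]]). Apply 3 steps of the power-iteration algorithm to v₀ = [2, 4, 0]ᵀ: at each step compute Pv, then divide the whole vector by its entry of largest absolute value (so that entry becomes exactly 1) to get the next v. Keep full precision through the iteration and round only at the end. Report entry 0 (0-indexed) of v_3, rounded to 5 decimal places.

Pv0 = (34.000000, 16.000000, 18.000000); divide by 34.000000 → v1 = (1.000000, 0.470588, 0.529412)
Pv1 = (9.941176, 5.000000, 9.647059); divide by 9.941176 → v2 = (1.000000, 0.502959, 0.970414)
Pv2 = (11.899408, 6.420118, 12.798817); divide by 12.798817 → v3 = (0.929727, 0.501618, 1.000000)
Requested entry of v3: 4022/4326 = 0.92973

0.92973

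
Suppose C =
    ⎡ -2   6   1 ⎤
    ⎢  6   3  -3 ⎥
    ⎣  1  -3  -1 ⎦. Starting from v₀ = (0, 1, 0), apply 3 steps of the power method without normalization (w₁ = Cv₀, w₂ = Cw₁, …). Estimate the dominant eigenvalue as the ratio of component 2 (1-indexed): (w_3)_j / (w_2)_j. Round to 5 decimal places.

3.33333

w1 = Cv₀ = (6, 3, -3)
w2 = Cw1 = (3, 54, 0)
w3 = Cw2 = (318, 180, -159)
Ratio at component: 180 / 54 = 3.33333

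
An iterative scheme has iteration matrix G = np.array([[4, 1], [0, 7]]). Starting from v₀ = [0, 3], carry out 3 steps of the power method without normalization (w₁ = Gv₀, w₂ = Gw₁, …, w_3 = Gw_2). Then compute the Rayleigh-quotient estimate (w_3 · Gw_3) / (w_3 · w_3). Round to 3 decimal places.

w1 = Gv₀ = (4·0 + 1·3; 0·0 + 7·3) = (3, 21)
w2 = Gw1 = (4·3 + 1·21; 0·3 + 7·21) = (33, 147)
w3 = Gw2 = (279, 1029)
Gw3 = (2145, 7203)
w3·Gw3 = 279·2145 + 1029·7203 = 8010342; w3·w3 = 279·279 + 1029·1029 = 1136682
λ ≈ 8010342/1136682 = 7.047

λ ≈ 7.047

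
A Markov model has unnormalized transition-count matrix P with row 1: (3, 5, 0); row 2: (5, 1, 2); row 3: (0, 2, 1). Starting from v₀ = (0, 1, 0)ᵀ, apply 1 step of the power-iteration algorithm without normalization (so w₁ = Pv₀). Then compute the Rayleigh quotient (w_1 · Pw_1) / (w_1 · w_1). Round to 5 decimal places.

w1 = Pv₀ = (5, 1, 2)
Pw1 = (20, 30, 4)
w1·Pw1 = 5·20 + 1·30 + 2·4 = 138; w1·w1 = 5·5 + 1·1 + 2·2 = 30
λ ≈ 138/30 = 4.60000

4.60000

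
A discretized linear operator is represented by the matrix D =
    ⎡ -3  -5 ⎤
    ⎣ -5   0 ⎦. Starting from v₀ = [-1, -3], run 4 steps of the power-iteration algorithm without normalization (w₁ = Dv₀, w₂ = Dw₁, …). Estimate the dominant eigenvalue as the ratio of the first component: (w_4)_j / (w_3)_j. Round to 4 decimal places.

-5.8748

w1 = Dv₀ = ((-3)·(-1) + (-5)·(-3); (-5)·(-1) + 0·(-3)) = (18, 5)
w2 = Dw1 = ((-3)·18 + (-5)·5; (-5)·18 + 0·5) = (-79, -90)
w3 = Dw2 = (687, 395)
w4 = Dw3 = (-4036, -3435)
Ratio at component: -4036 / 687 = -5.8748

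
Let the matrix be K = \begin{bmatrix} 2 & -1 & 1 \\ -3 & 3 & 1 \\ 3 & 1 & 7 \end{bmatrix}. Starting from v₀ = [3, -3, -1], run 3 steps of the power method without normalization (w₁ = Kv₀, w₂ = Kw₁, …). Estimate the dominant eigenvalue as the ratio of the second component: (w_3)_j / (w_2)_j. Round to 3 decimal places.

λ ≈ 4.268

w1 = Kv₀ = (2·3 + (-1)·(-3) + 1·(-1); (-3)·3 + 3·(-3) + 1·(-1); 3·3 + 1·(-3) + 7·(-1)) = (8, -19, -1)
w2 = Kw1 = (2·8 + (-1)·(-19) + 1·(-1); (-3)·8 + 3·(-19) + 1·(-1); 3·8 + 1·(-19) + 7·(-1)) = (34, -82, -2)
w3 = Kw2 = (148, -350, 6)
Ratio at component: -350 / -82 = 4.268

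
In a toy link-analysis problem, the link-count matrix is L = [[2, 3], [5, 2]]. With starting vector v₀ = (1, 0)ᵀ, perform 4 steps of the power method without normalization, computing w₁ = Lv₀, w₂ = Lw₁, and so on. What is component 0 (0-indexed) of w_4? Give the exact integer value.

601

w1 = Lv₀ = (2·1 + 3·0; 5·1 + 2·0) = (2, 5)
w2 = Lw1 = (2·2 + 3·5; 5·2 + 2·5) = (19, 20)
w3 = Lw2 = (98, 135)
w4 = Lw3 = (601, 760)
The requested component of w4 is 601.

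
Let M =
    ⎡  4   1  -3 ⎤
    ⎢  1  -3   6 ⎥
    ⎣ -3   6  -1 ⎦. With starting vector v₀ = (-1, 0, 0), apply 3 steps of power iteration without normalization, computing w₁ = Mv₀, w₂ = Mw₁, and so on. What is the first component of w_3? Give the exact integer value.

-96

w1 = Mv₀ = (4·(-1) + 1·0 + (-3)·0; 1·(-1) + (-3)·0 + 6·0; (-3)·(-1) + 6·0 + (-1)·0) = (-4, -1, 3)
w2 = Mw1 = (4·(-4) + 1·(-1) + (-3)·3; 1·(-4) + (-3)·(-1) + 6·3; (-3)·(-4) + 6·(-1) + (-1)·3) = (-26, 17, 3)
w3 = Mw2 = (-96, -59, 177)
The requested component of w3 is -96.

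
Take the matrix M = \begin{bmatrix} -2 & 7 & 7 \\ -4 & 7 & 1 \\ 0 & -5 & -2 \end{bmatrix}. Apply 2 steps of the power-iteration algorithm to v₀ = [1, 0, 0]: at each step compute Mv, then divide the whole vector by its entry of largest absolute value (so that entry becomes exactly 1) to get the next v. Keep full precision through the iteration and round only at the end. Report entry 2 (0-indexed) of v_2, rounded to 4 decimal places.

-0.8333

Mv0 = (-2.00000, -4.00000, 0.00000); divide by -4.00000 → v1 = (0.50000, 1.00000, 0.00000)
Mv1 = (6.00000, 5.00000, -5.00000); divide by 6.00000 → v2 = (1.00000, 0.83333, -0.83333)
Requested entry of v2: 20/-24 = -0.8333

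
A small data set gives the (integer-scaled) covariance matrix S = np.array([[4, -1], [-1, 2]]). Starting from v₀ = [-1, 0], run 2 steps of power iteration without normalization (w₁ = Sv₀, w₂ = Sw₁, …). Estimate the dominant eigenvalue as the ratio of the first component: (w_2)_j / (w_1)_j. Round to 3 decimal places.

w1 = Sv₀ = (4·(-1) + (-1)·0; (-1)·(-1) + 2·0) = (-4, 1)
w2 = Sw1 = (4·(-4) + (-1)·1; (-1)·(-4) + 2·1) = (-17, 6)
Ratio at component: -17 / -4 = 4.250

λ ≈ 4.250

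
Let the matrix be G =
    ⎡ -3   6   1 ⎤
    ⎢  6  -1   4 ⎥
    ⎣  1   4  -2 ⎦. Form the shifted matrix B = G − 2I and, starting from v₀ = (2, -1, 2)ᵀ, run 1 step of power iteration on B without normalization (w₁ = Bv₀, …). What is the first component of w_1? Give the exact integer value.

-14

B = G − 2I has rows (-5, 6, 1); (6, -3, 4); (1, 4, -4)
w1 = Bv₀ = ((-5)·2 + 6·(-1) + 1·2; 6·2 + (-3)·(-1) + 4·2; 1·2 + 4·(-1) + (-4)·2) = (-14, 23, -10)
Requested component of w1: -14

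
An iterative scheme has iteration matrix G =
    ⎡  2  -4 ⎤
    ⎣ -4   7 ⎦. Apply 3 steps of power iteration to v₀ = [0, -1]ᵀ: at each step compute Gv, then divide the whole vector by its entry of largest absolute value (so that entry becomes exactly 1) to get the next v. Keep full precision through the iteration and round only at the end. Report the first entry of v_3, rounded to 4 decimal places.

-0.5543

Gv0 = (4.00000, -7.00000); divide by -7.00000 → v1 = (-0.57143, 1.00000)
Gv1 = (-5.14286, 9.28571); divide by 9.28571 → v2 = (-0.55385, 1.00000)
Gv2 = (-5.10769, 9.21538); divide by 9.21538 → v3 = (-0.55426, 1.00000)
Requested entry of v3: 332/-599 = -0.5543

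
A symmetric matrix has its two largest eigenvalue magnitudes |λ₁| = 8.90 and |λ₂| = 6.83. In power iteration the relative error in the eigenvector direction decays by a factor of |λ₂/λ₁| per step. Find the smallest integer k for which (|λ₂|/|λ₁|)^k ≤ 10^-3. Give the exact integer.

|λ₂/λ₁| = 6.83/8.90 = 0.76742
Need k ≥ ln(10^-3) / ln(0.76742) = -6.9078 / -0.2647 ≈ 26.094
Smallest integer k satisfying the bound: 27

27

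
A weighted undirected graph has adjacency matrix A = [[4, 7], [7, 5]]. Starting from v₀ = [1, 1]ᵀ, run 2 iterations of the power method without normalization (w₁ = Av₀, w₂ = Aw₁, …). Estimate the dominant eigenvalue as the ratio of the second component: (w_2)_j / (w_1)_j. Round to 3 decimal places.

w1 = Av₀ = (4·1 + 7·1; 7·1 + 5·1) = (11, 12)
w2 = Aw1 = (4·11 + 7·12; 7·11 + 5·12) = (128, 137)
Ratio at component: 137 / 12 = 11.417

λ ≈ 11.417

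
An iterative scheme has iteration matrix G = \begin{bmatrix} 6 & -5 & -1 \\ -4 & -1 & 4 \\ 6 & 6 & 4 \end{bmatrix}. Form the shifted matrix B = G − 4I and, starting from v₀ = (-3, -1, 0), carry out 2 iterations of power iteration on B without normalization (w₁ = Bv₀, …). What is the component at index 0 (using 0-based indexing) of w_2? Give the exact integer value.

B = G − 4I has rows (2, -5, -1); (-4, -5, 4); (6, 6, 0)
w1 = Bv₀ = (2·(-3) + (-5)·(-1) + (-1)·0; (-4)·(-3) + (-5)·(-1) + 4·0; 6·(-3) + 6·(-1) + 0·0) = (-1, 17, -24)
w2 = Bw1 = (2·(-1) + (-5)·17 + (-1)·(-24); (-4)·(-1) + (-5)·17 + 4·(-24); 6·(-1) + 6·17 + 0·(-24)) = (-63, -177, 96)
Requested component of w2: -63

-63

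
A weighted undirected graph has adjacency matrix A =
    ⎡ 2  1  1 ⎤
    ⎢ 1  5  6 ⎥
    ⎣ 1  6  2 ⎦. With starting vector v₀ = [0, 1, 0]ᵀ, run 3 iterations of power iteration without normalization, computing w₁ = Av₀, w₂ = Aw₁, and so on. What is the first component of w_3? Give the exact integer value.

131

w1 = Av₀ = (1, 5, 6)
w2 = Aw1 = (13, 62, 43)
w3 = Aw2 = (131, 581, 471)
The requested component of w3 is 131.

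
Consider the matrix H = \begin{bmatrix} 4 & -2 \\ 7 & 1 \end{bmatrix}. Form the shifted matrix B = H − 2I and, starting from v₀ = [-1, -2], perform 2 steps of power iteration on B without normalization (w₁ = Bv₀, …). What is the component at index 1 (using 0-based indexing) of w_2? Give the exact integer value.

19

B = H − 2I has rows (2, -2); (7, -1)
w1 = Bv₀ = (2, -5)
w2 = Bw1 = (14, 19)
Requested component of w2: 19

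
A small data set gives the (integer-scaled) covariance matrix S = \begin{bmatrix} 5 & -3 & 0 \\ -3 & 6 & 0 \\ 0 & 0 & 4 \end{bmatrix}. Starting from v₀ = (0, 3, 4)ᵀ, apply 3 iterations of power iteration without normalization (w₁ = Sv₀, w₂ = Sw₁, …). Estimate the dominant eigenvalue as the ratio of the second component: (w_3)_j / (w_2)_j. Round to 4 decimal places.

w1 = Sv₀ = (5·0 + (-3)·3 + 0·4; (-3)·0 + 6·3 + 0·4; 0·0 + 0·3 + 4·4) = (-9, 18, 16)
w2 = Sw1 = (5·(-9) + (-3)·18 + 0·16; (-3)·(-9) + 6·18 + 0·16; 0·(-9) + 0·18 + 4·16) = (-99, 135, 64)
w3 = Sw2 = (-900, 1107, 256)
Ratio at component: 1107 / 135 = 8.2000

8.2000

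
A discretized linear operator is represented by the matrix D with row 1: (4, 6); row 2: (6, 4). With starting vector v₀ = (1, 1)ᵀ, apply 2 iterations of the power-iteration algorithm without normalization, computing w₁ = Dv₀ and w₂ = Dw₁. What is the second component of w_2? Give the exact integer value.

100

w1 = Dv₀ = (4·1 + 6·1; 6·1 + 4·1) = (10, 10)
w2 = Dw1 = (4·10 + 6·10; 6·10 + 4·10) = (100, 100)
The requested component of w2 is 100.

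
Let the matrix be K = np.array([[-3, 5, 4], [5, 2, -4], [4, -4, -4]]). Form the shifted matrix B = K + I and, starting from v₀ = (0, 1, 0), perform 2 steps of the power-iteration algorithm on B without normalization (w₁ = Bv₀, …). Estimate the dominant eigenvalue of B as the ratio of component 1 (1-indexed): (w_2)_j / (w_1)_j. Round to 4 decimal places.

μ ≈ -2.2000

B = K + I has rows (-2, 5, 4); (5, 3, -4); (4, -4, -3)
w1 = Bv₀ = ((-2)·0 + 5·1 + 4·0; 5·0 + 3·1 + (-4)·0; 4·0 + (-4)·1 + (-3)·0) = (5, 3, -4)
w2 = Bw1 = ((-2)·5 + 5·3 + 4·(-4); 5·5 + 3·3 + (-4)·(-4); 4·5 + (-4)·3 + (-3)·(-4)) = (-11, 50, 20)
Ratio: -11/5 = -2.2000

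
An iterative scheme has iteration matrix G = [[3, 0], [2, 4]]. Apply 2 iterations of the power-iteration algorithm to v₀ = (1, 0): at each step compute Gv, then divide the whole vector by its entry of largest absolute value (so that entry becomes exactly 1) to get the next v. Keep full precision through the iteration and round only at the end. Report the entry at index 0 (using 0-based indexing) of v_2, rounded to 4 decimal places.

Gv0 = (3.00000, 2.00000); divide by 3.00000 → v1 = (1.00000, 0.66667)
Gv1 = (3.00000, 4.66667); divide by 4.66667 → v2 = (0.64286, 1.00000)
Requested entry of v2: 9/14 = 0.6429

0.6429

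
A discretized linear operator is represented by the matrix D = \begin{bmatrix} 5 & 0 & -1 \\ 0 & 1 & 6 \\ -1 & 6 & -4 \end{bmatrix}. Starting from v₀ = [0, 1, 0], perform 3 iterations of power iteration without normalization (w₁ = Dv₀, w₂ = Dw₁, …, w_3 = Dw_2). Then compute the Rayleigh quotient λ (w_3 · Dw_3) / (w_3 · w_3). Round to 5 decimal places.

-6.33124

w1 = Dv₀ = (5·0 + 0·1 + (-1)·0; 0·0 + 1·1 + 6·0; (-1)·0 + 6·1 + (-4)·0) = (0, 1, 6)
w2 = Dw1 = (5·0 + 0·1 + (-1)·6; 0·0 + 1·1 + 6·6; (-1)·0 + 6·1 + (-4)·6) = (-6, 37, -18)
w3 = Dw2 = (-12, -71, 300)
Dw3 = (-360, 1729, -1614)
w3·Dw3 = (-12)·(-360) + (-71)·1729 + 300·(-1614) = -602639; w3·w3 = (-12)·(-12) + (-71)·(-71) + 300·300 = 95185
λ ≈ -602639/95185 = -6.33124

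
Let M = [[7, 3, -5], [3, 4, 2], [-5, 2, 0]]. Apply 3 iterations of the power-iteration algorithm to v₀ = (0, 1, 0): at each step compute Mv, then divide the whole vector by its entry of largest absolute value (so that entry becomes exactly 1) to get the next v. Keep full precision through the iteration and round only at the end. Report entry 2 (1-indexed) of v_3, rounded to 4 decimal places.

Mv0 = (3.00000, 4.00000, 2.00000); divide by 4.00000 → v1 = (0.75000, 1.00000, 0.50000)
Mv1 = (5.75000, 7.25000, -1.75000); divide by 7.25000 → v2 = (0.79310, 1.00000, -0.24138)
Mv2 = (9.75862, 5.89655, -1.96552); divide by 9.75862 → v3 = (1.00000, 0.60424, -0.20141)
Requested entry of v3: 171/283 = 0.6042

0.6042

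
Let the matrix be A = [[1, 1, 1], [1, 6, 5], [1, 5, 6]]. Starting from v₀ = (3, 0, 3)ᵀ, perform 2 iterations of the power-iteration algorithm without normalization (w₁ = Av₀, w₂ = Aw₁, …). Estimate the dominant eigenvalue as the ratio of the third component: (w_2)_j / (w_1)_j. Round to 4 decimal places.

w1 = Av₀ = (1·3 + 1·0 + 1·3; 1·3 + 6·0 + 5·3; 1·3 + 5·0 + 6·3) = (6, 18, 21)
w2 = Aw1 = (1·6 + 1·18 + 1·21; 1·6 + 6·18 + 5·21; 1·6 + 5·18 + 6·21) = (45, 219, 222)
Ratio at component: 222 / 21 = 10.5714

10.5714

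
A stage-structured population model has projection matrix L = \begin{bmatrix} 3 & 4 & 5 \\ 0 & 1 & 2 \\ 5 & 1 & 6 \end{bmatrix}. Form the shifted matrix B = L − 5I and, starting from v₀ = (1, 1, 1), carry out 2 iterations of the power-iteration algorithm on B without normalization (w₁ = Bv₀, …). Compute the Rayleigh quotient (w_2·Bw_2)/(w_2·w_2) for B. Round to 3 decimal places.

B = L − 5I has rows (-2, 4, 5); (0, -4, 2); (5, 1, 1)
w1 = Bv₀ = (7, -2, 7)
w2 = Bw1 = (13, 22, 40)
Bw2 = (262, -8, 127)
w2·Bw2 = 8310; w2·w2 = 2253; μ ≈ 8310/2253 = 3.688

μ ≈ 3.688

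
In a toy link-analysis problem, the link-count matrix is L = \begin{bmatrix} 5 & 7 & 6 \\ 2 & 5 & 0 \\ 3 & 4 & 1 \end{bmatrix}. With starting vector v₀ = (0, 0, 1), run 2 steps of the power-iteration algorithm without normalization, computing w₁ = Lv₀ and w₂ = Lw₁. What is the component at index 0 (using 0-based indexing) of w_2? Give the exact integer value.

w1 = Lv₀ = (5·0 + 7·0 + 6·1; 2·0 + 5·0 + 0·1; 3·0 + 4·0 + 1·1) = (6, 0, 1)
w2 = Lw1 = (5·6 + 7·0 + 6·1; 2·6 + 5·0 + 0·1; 3·6 + 4·0 + 1·1) = (36, 12, 19)
The requested component of w2 is 36.

36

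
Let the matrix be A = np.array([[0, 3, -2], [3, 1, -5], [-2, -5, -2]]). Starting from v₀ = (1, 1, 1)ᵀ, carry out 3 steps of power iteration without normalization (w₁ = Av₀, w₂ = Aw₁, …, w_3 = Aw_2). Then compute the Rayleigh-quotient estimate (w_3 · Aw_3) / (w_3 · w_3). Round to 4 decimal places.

λ ≈ -1.0976

w1 = Av₀ = (1, -1, -9)
w2 = Aw1 = (15, 47, 21)
w3 = Aw2 = (99, -13, -307)
Aw3 = (575, 1819, 481)
w3·Aw3 = 99·575 + (-13)·1819 + (-307)·481 = -114389; w3·w3 = 99·99 + (-13)·(-13) + (-307)·(-307) = 104219
λ ≈ -114389/104219 = -1.0976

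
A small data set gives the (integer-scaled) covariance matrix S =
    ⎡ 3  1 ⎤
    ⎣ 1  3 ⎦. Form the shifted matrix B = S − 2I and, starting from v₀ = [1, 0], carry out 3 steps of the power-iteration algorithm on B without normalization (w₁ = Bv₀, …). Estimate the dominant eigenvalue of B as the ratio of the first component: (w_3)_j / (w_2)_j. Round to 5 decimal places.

2.00000

B = S − 2I has rows (1, 1); (1, 1)
w1 = Bv₀ = (1·1 + 1·0; 1·1 + 1·0) = (1, 1)
w2 = Bw1 = (1·1 + 1·1; 1·1 + 1·1) = (2, 2)
w3 = Bw2 = (4, 4)
Ratio: 4/2 = 2.00000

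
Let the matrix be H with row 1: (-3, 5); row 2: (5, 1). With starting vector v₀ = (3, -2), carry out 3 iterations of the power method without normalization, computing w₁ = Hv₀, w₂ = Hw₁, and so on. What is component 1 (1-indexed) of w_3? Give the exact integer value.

-776

w1 = Hv₀ = (-19, 13)
w2 = Hw1 = (122, -82)
w3 = Hw2 = (-776, 528)
The requested component of w3 is -776.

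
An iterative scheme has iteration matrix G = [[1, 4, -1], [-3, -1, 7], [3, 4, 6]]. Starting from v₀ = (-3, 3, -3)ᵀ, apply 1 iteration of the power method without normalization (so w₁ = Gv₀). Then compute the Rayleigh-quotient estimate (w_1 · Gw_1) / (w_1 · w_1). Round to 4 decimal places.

w1 = Gv₀ = (1·(-3) + 4·3 + (-1)·(-3); (-3)·(-3) + (-1)·3 + 7·(-3); 3·(-3) + 4·3 + 6·(-3)) = (12, -15, -15)
Gw1 = (-33, -126, -114)
w1·Gw1 = 12·(-33) + (-15)·(-126) + (-15)·(-114) = 3204; w1·w1 = 12·12 + (-15)·(-15) + (-15)·(-15) = 594
λ ≈ 3204/594 = 5.3939

5.3939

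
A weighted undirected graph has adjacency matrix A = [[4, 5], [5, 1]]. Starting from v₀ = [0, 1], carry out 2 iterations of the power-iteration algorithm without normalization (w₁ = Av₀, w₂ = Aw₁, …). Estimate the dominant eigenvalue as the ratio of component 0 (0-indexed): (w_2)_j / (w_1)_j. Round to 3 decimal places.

λ ≈ 5.000

w1 = Av₀ = (4·0 + 5·1; 5·0 + 1·1) = (5, 1)
w2 = Aw1 = (4·5 + 5·1; 5·5 + 1·1) = (25, 26)
Ratio at component: 25 / 5 = 5.000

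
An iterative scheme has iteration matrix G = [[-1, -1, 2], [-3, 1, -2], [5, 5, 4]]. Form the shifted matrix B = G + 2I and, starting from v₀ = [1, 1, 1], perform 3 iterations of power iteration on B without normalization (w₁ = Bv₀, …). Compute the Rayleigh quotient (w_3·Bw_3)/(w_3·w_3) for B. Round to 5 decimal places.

5.75564

B = G + 2I has rows (1, -1, 2); (-3, 3, -2); (5, 5, 6)
w1 = Bv₀ = (1·1 + (-1)·1 + 2·1; (-3)·1 + 3·1 + (-2)·1; 5·1 + 5·1 + 6·1) = (2, -2, 16)
w2 = Bw1 = (1·2 + (-1)·(-2) + 2·16; (-3)·2 + 3·(-2) + (-2)·16; 5·2 + 5·(-2) + 6·16) = (36, -44, 96)
w3 = Bw2 = (272, -432, 536)
Bw3 = (1776, -3184, 2416)
w3·Bw3 = 3153536; w3·w3 = 547904; μ ≈ 3153536/547904 = 5.75564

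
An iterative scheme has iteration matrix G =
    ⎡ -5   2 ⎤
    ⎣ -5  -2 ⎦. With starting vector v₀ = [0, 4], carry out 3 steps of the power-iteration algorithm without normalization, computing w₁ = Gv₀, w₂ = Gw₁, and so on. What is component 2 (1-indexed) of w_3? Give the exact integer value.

w1 = Gv₀ = ((-5)·0 + 2·4; (-5)·0 + (-2)·4) = (8, -8)
w2 = Gw1 = ((-5)·8 + 2·(-8); (-5)·8 + (-2)·(-8)) = (-56, -24)
w3 = Gw2 = (232, 328)
The requested component of w3 is 328.

328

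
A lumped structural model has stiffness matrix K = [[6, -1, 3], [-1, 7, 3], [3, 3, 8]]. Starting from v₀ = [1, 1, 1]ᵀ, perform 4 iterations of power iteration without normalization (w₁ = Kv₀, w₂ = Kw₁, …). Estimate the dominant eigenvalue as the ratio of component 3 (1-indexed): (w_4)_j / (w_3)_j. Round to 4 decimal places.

w1 = Kv₀ = (6·1 + (-1)·1 + 3·1; (-1)·1 + 7·1 + 3·1; 3·1 + 3·1 + 8·1) = (8, 9, 14)
w2 = Kw1 = (6·8 + (-1)·9 + 3·14; (-1)·8 + 7·9 + 3·14; 3·8 + 3·9 + 8·14) = (81, 97, 163)
w3 = Kw2 = (878, 1087, 1838)
w4 = Kw3 = (9695, 12245, 20599)
Ratio at component: 20599 / 1838 = 11.2073

11.2073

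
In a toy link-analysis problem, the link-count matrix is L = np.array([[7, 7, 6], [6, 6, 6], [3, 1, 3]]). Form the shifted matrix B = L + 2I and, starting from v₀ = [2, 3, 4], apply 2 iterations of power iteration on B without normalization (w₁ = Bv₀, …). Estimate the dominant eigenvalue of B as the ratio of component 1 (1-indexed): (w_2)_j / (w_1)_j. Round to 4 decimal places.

B = L + 2I has rows (9, 7, 6); (6, 8, 6); (3, 1, 5)
w1 = Bv₀ = (9·2 + 7·3 + 6·4; 6·2 + 8·3 + 6·4; 3·2 + 1·3 + 5·4) = (63, 60, 29)
w2 = Bw1 = (9·63 + 7·60 + 6·29; 6·63 + 8·60 + 6·29; 3·63 + 1·60 + 5·29) = (1161, 1032, 394)
Ratio: 1161/63 = 18.4286

μ ≈ 18.4286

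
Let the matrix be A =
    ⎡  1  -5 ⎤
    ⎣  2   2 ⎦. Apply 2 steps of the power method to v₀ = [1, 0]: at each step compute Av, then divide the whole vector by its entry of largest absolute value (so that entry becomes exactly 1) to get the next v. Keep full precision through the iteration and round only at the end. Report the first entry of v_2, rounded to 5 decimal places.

Av0 = (1.000000, 2.000000); divide by 2.000000 → v1 = (0.500000, 1.000000)
Av1 = (-4.500000, 3.000000); divide by -4.500000 → v2 = (1.000000, -0.666667)
Requested entry of v2: -9/-9 = 1.00000

1.00000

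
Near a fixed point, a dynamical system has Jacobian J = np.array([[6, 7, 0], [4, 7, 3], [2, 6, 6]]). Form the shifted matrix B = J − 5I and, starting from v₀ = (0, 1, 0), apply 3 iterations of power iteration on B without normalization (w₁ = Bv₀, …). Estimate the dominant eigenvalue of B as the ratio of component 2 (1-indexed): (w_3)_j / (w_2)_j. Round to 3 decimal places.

B = J − 5I has rows (1, 7, 0); (4, 2, 3); (2, 6, 1)
w1 = Bv₀ = (1·0 + 7·1 + 0·0; 4·0 + 2·1 + 3·0; 2·0 + 6·1 + 1·0) = (7, 2, 6)
w2 = Bw1 = (1·7 + 7·2 + 0·6; 4·7 + 2·2 + 3·6; 2·7 + 6·2 + 1·6) = (21, 50, 32)
w3 = Bw2 = (371, 280, 374)
Ratio: 280/50 = 5.600

5.600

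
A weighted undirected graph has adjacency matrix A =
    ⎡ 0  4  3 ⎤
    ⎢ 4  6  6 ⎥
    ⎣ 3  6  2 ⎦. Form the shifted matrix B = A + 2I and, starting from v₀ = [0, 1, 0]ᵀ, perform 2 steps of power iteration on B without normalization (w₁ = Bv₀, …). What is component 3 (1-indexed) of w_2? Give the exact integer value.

84

B = A + 2I has rows (2, 4, 3); (4, 8, 6); (3, 6, 4)
w1 = Bv₀ = (2·0 + 4·1 + 3·0; 4·0 + 8·1 + 6·0; 3·0 + 6·1 + 4·0) = (4, 8, 6)
w2 = Bw1 = (2·4 + 4·8 + 3·6; 4·4 + 8·8 + 6·6; 3·4 + 6·8 + 4·6) = (58, 116, 84)
Requested component of w2: 84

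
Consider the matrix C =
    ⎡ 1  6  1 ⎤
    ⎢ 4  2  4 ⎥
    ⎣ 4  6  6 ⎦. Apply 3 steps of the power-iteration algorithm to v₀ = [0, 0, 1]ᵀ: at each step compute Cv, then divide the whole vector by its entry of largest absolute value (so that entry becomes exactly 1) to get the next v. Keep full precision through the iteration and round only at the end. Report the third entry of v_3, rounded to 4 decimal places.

Cv0 = (1.00000, 4.00000, 6.00000); divide by 6.00000 → v1 = (0.16667, 0.66667, 1.00000)
Cv1 = (5.16667, 6.00000, 10.66667); divide by 10.66667 → v2 = (0.48438, 0.56250, 1.00000)
Cv2 = (4.85938, 7.06250, 11.31250); divide by 11.31250 → v3 = (0.42956, 0.62431, 1.00000)
Requested entry of v3: 724/724 = 1.0000

1.0000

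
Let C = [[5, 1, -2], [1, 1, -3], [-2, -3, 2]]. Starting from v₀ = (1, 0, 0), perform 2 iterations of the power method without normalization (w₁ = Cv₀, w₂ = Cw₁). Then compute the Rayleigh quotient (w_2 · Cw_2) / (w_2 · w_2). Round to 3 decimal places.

w1 = Cv₀ = (5·1 + 1·0 + (-2)·0; 1·1 + 1·0 + (-3)·0; (-2)·1 + (-3)·0 + 2·0) = (5, 1, -2)
w2 = Cw1 = (5·5 + 1·1 + (-2)·(-2); 1·5 + 1·1 + (-3)·(-2); (-2)·5 + (-3)·1 + 2·(-2)) = (30, 12, -17)
Cw2 = (196, 93, -130)
w2·Cw2 = 30·196 + 12·93 + (-17)·(-130) = 9206; w2·w2 = 30·30 + 12·12 + (-17)·(-17) = 1333
λ ≈ 9206/1333 = 6.906

λ ≈ 6.906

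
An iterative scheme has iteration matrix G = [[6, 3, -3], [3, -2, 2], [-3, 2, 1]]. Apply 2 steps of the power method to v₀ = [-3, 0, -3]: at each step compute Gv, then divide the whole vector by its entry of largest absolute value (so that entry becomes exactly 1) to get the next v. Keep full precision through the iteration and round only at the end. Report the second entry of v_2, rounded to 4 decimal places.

-0.1282

Gv0 = (-9.00000, -15.00000, 6.00000); divide by -15.00000 → v1 = (0.60000, 1.00000, -0.40000)
Gv1 = (7.80000, -1.00000, -0.20000); divide by 7.80000 → v2 = (1.00000, -0.12821, -0.02564)
Requested entry of v2: 15/-117 = -0.1282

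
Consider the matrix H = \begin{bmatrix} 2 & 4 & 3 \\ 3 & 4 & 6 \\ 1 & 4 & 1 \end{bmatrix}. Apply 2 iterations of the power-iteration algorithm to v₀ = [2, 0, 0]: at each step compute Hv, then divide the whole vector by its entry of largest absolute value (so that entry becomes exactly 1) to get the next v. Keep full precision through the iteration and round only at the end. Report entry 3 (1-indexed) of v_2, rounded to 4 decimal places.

0.6250

Hv0 = (4.00000, 6.00000, 2.00000); divide by 6.00000 → v1 = (0.66667, 1.00000, 0.33333)
Hv1 = (6.33333, 8.00000, 5.00000); divide by 8.00000 → v2 = (0.79167, 1.00000, 0.62500)
Requested entry of v2: 30/48 = 0.6250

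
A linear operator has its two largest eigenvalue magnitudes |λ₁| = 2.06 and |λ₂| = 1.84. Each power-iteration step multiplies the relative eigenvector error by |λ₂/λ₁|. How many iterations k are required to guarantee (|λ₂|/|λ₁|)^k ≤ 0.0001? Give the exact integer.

82

|λ₂/λ₁| = 1.84/2.06 = 0.89320
Need k ≥ ln(0.0001) / ln(0.89320) = -9.2103 / -0.1129 ≈ 81.550
Smallest integer k satisfying the bound: 82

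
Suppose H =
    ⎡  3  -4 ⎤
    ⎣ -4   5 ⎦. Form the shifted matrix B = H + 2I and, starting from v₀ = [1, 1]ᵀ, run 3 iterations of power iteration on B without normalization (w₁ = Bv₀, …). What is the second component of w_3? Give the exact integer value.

147

B = H + 2I has rows (5, -4); (-4, 7)
w1 = Bv₀ = (5·1 + (-4)·1; (-4)·1 + 7·1) = (1, 3)
w2 = Bw1 = (5·1 + (-4)·3; (-4)·1 + 7·3) = (-7, 17)
w3 = Bw2 = (-103, 147)
Requested component of w3: 147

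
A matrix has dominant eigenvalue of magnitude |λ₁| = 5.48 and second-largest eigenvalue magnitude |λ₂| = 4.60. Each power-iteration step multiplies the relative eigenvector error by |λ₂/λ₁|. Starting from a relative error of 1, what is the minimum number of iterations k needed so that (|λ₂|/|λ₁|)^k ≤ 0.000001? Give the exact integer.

79

|λ₂/λ₁| = 4.60/5.48 = 0.83942
Need k ≥ ln(0.000001) / ln(0.83942) = -13.8155 / -0.1750 ≈ 78.924
Smallest integer k satisfying the bound: 79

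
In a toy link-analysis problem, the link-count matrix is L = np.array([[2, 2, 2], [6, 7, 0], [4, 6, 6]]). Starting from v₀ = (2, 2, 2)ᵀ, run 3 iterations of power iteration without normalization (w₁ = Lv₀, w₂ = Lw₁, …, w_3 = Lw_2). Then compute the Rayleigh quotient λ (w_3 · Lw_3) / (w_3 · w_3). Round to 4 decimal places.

w1 = Lv₀ = (12, 26, 32)
w2 = Lw1 = (140, 254, 396)
w3 = Lw2 = (1580, 2618, 4460)
Lw3 = (17316, 27806, 48788)
w3·Lw3 = 1580·17316 + 2618·27806 + 4460·48788 = 317749868; w3·w3 = 1580·1580 + 2618·2618 + 4460·4460 = 29241924
λ ≈ 317749868/29241924 = 10.8662

λ ≈ 10.8662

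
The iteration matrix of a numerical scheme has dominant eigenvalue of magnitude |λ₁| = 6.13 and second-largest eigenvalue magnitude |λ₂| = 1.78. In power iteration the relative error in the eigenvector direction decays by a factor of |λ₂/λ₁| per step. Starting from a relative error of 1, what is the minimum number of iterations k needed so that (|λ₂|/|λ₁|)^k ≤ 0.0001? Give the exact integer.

8

|λ₂/λ₁| = 1.78/6.13 = 0.29038
Need k ≥ ln(0.0001) / ln(0.29038) = -9.2103 / -1.2366 ≈ 7.448
Smallest integer k satisfying the bound: 8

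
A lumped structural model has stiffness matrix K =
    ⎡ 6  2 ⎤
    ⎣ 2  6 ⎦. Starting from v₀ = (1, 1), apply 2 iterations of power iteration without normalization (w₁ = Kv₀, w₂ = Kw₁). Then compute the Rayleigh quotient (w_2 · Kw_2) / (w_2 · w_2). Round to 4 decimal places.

w1 = Kv₀ = (8, 8)
w2 = Kw1 = (64, 64)
Kw2 = (512, 512)
w2·Kw2 = 64·512 + 64·512 = 65536; w2·w2 = 64·64 + 64·64 = 8192
λ ≈ 65536/8192 = 8.0000

λ ≈ 8.0000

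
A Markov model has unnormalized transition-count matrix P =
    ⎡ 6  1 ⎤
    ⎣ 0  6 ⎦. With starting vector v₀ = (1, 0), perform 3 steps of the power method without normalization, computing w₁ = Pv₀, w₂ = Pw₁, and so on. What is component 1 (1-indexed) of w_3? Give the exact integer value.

216

w1 = Pv₀ = (6·1 + 1·0; 0·1 + 6·0) = (6, 0)
w2 = Pw1 = (6·6 + 1·0; 0·6 + 6·0) = (36, 0)
w3 = Pw2 = (216, 0)
The requested component of w3 is 216.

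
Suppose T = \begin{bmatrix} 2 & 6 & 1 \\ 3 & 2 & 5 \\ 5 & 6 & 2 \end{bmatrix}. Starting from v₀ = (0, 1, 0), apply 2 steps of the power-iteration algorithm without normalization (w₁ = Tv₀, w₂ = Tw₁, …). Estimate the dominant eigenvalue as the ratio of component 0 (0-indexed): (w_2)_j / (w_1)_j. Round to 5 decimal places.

λ ≈ 5.00000

w1 = Tv₀ = (6, 2, 6)
w2 = Tw1 = (30, 52, 54)
Ratio at component: 30 / 6 = 5.00000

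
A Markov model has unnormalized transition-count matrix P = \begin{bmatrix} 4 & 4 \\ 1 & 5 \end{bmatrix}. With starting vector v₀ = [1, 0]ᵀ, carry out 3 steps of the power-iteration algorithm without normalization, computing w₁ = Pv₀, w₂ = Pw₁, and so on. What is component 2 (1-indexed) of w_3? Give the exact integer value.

w1 = Pv₀ = (4, 1)
w2 = Pw1 = (20, 9)
w3 = Pw2 = (116, 65)
The requested component of w3 is 65.

65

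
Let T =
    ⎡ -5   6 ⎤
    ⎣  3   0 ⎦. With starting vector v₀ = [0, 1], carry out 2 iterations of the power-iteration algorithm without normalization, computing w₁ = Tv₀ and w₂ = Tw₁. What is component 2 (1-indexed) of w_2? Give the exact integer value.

18

w1 = Tv₀ = ((-5)·0 + 6·1; 3·0 + 0·1) = (6, 0)
w2 = Tw1 = ((-5)·6 + 6·0; 3·6 + 0·0) = (-30, 18)
The requested component of w2 is 18.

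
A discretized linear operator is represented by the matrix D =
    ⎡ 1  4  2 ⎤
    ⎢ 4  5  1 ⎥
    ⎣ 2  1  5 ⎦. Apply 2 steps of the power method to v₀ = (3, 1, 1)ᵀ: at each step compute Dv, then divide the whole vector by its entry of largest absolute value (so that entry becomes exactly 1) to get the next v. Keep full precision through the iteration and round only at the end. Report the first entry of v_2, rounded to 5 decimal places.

0.76087

Dv0 = (9.000000, 18.000000, 12.000000); divide by 18.000000 → v1 = (0.500000, 1.000000, 0.666667)
Dv1 = (5.833333, 7.666667, 5.333333); divide by 7.666667 → v2 = (0.760870, 1.000000, 0.695652)
Requested entry of v2: 105/138 = 0.76087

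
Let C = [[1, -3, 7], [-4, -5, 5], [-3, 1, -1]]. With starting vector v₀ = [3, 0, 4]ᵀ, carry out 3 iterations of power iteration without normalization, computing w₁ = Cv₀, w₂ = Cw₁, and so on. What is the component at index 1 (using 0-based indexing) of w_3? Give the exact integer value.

1121

w1 = Cv₀ = (31, 8, -13)
w2 = Cw1 = (-84, -229, -72)
w3 = Cw2 = (99, 1121, 95)
The requested component of w3 is 1121.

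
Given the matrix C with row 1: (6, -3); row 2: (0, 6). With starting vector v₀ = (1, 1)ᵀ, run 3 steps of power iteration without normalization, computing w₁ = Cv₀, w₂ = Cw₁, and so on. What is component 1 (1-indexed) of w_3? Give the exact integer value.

-108

w1 = Cv₀ = (6·1 + (-3)·1; 0·1 + 6·1) = (3, 6)
w2 = Cw1 = (6·3 + (-3)·6; 0·3 + 6·6) = (0, 36)
w3 = Cw2 = (-108, 216)
The requested component of w3 is -108.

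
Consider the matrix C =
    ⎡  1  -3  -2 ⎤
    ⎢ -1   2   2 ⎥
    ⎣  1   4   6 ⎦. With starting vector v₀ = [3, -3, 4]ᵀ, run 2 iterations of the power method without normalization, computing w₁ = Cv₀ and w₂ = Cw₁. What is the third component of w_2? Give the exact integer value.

w1 = Cv₀ = (4, -1, 15)
w2 = Cw1 = (-23, 24, 90)
The requested component of w2 is 90.

90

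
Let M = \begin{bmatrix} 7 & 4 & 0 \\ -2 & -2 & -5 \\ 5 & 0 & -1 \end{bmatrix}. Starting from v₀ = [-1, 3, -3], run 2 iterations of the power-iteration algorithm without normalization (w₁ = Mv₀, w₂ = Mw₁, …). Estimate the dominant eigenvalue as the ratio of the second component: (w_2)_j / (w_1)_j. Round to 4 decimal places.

-2.0000

w1 = Mv₀ = (7·(-1) + 4·3 + 0·(-3); (-2)·(-1) + (-2)·3 + (-5)·(-3); 5·(-1) + 0·3 + (-1)·(-3)) = (5, 11, -2)
w2 = Mw1 = (7·5 + 4·11 + 0·(-2); (-2)·5 + (-2)·11 + (-5)·(-2); 5·5 + 0·11 + (-1)·(-2)) = (79, -22, 27)
Ratio at component: -22 / 11 = -2.0000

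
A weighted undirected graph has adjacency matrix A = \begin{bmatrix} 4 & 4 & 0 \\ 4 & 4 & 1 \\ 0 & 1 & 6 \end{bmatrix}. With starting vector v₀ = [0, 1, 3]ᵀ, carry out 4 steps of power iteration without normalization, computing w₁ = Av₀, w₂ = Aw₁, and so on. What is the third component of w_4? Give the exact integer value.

w1 = Av₀ = (4·0 + 4·1 + 0·3; 4·0 + 4·1 + 1·3; 0·0 + 1·1 + 6·3) = (4, 7, 19)
w2 = Aw1 = (4·4 + 4·7 + 0·19; 4·4 + 4·7 + 1·19; 0·4 + 1·7 + 6·19) = (44, 63, 121)
w3 = Aw2 = (428, 549, 789)
w4 = Aw3 = (3908, 4697, 5283)
The requested component of w4 is 5283.

5283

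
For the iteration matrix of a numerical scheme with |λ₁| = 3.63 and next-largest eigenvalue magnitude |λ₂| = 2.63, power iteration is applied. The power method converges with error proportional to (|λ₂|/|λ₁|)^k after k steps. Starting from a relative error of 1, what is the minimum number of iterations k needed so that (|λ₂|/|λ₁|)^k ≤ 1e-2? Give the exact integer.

15

|λ₂/λ₁| = 2.63/3.63 = 0.72452
Need k ≥ ln(1e-2) / ln(0.72452) = -4.6052 / -0.3222 ≈ 14.291
Smallest integer k satisfying the bound: 15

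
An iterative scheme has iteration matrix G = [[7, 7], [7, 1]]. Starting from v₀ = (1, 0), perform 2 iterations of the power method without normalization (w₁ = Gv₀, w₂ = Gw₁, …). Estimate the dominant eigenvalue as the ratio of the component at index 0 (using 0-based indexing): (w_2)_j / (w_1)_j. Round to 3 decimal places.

14.000

w1 = Gv₀ = (7, 7)
w2 = Gw1 = (98, 56)
Ratio at component: 98 / 7 = 14.000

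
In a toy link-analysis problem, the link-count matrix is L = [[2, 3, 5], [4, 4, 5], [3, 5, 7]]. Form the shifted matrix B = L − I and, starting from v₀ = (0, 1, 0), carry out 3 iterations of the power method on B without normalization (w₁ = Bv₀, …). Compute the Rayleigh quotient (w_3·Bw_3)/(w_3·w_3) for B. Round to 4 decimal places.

B = L − I has rows (1, 3, 5); (4, 3, 5); (3, 5, 6)
w1 = Bv₀ = (1·0 + 3·1 + 5·0; 4·0 + 3·1 + 5·0; 3·0 + 5·1 + 6·0) = (3, 3, 5)
w2 = Bw1 = (1·3 + 3·3 + 5·5; 4·3 + 3·3 + 5·5; 3·3 + 5·3 + 6·5) = (37, 46, 54)
w3 = Bw2 = (445, 556, 665)
Bw3 = (5438, 6773, 8105)
w3·Bw3 = 11575523; w3·w3 = 949386; μ ≈ 11575523/949386 = 12.1926

μ ≈ 12.1926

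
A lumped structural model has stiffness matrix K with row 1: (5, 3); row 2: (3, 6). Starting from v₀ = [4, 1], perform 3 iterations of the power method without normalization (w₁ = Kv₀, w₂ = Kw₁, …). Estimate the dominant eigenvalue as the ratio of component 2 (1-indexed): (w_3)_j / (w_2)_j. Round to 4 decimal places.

w1 = Kv₀ = (23, 18)
w2 = Kw1 = (169, 177)
w3 = Kw2 = (1376, 1569)
Ratio at component: 1569 / 177 = 8.8644

λ ≈ 8.8644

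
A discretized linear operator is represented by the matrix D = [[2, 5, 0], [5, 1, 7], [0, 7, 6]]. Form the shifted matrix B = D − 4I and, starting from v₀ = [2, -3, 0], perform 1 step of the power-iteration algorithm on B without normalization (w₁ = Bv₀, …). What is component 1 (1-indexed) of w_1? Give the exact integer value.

-19

B = D − 4I has rows (-2, 5, 0); (5, -3, 7); (0, 7, 2)
w1 = Bv₀ = ((-2)·2 + 5·(-3) + 0·0; 5·2 + (-3)·(-3) + 7·0; 0·2 + 7·(-3) + 2·0) = (-19, 19, -21)
Requested component of w1: -19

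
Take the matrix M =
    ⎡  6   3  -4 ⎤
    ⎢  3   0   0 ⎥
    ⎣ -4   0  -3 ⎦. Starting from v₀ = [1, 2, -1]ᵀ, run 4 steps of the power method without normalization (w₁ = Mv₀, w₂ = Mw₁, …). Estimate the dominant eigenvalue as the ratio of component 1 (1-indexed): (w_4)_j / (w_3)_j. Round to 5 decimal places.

7.91267

w1 = Mv₀ = (16, 3, -1)
w2 = Mw1 = (109, 48, -61)
w3 = Mw2 = (1042, 327, -253)
w4 = Mw3 = (8245, 3126, -3409)
Ratio at component: 8245 / 1042 = 7.91267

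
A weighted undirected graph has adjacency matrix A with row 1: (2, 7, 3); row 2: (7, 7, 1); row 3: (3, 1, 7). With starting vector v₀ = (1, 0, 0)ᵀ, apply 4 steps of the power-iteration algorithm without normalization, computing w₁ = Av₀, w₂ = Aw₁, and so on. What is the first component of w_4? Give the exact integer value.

w1 = Av₀ = (2·1 + 7·0 + 3·0; 7·1 + 7·0 + 1·0; 3·1 + 1·0 + 7·0) = (2, 7, 3)
w2 = Aw1 = (2·2 + 7·7 + 3·3; 7·2 + 7·7 + 1·3; 3·2 + 1·7 + 7·3) = (62, 66, 34)
w3 = Aw2 = (688, 930, 490)
w4 = Aw3 = (9356, 11816, 6424)
The requested component of w4 is 9356.

9356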